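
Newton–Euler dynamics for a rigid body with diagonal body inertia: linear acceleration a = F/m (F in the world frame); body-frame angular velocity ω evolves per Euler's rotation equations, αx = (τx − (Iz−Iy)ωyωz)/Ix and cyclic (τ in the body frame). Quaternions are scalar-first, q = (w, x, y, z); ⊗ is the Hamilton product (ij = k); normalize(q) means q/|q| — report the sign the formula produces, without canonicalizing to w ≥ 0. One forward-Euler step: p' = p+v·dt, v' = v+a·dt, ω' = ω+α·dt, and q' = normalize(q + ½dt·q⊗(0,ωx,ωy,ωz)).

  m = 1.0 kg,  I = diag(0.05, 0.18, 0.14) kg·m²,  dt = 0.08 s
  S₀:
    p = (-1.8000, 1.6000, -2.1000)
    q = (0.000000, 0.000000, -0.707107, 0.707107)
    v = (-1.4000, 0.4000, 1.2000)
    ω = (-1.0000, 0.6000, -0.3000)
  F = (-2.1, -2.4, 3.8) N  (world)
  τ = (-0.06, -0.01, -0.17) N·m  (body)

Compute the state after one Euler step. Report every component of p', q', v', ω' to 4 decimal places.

p' = (-1.9120, 1.6320, -2.0040)
q' = (0.0254, -0.0085, -0.7345, 0.6780)
v' = (-1.5680, 0.2080, 1.5040)
ω' = (-1.1075, 0.6076, -0.3526)

a = F/m = (-2.1000, -2.4000, 3.8000)
p + v·dt = (-1.9120, 1.6320, -2.0040)
v' = v + a·dt = (-1.5680, 0.2080, 1.5040)
gyro term ω×Iω = (0.0072, -0.0270, -0.0780)
(τ − ω×Iω)/I = (-1.3440, 0.0944, -0.6571)
ω + α·dt = (-1.1075, 0.6076, -0.3526)
q⊗(0,ω) = (0.6363963, -0.2121321, -0.7071070, -0.7071070)
q' = normalize(q + ½dt·q⊗(0,ω)) = (0.0254, -0.0085, -0.7345, 0.6780)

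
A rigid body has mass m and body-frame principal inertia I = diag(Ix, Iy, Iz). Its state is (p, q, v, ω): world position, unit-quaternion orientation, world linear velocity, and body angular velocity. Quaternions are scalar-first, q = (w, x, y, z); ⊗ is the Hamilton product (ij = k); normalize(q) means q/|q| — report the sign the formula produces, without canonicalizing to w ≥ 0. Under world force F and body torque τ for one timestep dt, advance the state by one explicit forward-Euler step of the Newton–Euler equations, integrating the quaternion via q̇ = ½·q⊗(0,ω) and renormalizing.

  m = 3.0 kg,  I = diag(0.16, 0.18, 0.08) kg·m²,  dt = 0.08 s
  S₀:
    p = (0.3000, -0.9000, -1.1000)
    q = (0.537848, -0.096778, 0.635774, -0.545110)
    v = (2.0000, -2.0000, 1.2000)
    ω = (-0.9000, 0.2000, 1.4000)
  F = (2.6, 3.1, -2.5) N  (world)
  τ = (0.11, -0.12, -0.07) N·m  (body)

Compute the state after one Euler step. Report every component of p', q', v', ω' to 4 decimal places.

(τ − ω×Iω)/I = (0.8625, -0.1067, -0.8300)
ω' = ω + α·dt = (-0.8310, 0.1915, 1.3336)
2q̇ = q⊗(0,ω) = (0.5488990, 0.5150424, 0.7336578, 1.3058282)
q' = normalize(q + ½dt·q⊗(0,ω)) = (0.5585, -0.0760, 0.6636, -0.4918)
new position p' = (0.4600, -1.0600, -1.0040)
v' = v + a·dt = (2.0693, -1.9173, 1.1333)

p' = (0.4600, -1.0600, -1.0040)
q' = (0.5585, -0.0760, 0.6636, -0.4918)
v' = (2.0693, -1.9173, 1.1333)
ω' = (-0.8310, 0.1915, 1.3336)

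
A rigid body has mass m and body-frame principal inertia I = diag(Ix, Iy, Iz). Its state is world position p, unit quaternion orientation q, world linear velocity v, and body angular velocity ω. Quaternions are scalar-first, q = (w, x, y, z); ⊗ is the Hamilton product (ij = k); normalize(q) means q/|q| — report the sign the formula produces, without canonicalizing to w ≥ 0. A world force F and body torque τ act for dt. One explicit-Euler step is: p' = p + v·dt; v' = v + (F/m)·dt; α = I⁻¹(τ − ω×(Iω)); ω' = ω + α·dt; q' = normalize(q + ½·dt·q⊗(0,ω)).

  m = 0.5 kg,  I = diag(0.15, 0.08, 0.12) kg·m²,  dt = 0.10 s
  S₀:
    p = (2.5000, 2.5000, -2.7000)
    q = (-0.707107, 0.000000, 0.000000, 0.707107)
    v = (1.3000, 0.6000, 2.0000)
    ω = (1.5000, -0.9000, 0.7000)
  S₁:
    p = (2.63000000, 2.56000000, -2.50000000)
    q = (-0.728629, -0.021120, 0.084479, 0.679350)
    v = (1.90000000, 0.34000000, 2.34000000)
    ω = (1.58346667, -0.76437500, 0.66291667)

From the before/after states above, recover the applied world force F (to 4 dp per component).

F = (3.0000, -1.3000, 1.7000)

Δv = v₁−v₀ = (0.60000000, -0.26000000, 0.34000000)
F = m·Δv/dt = (3.0000, -1.3000, 1.7000)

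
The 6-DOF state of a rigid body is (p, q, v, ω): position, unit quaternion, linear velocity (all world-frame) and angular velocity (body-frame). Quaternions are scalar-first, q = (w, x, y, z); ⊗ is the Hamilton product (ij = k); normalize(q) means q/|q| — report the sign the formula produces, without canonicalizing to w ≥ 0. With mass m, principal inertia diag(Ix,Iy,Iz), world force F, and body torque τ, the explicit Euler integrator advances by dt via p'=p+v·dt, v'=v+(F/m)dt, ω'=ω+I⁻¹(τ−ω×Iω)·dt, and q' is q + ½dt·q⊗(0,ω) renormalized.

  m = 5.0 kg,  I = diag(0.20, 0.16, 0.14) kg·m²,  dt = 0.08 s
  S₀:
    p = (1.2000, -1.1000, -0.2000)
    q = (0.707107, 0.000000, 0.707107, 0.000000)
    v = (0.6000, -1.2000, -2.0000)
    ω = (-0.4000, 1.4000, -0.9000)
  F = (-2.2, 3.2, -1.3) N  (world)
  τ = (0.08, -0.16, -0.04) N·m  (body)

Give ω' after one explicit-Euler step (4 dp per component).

ω' = (-0.3781, 1.3092, -0.9357)

gyro term ω×Iω = (0.0252, 0.0216, 0.0224)
α = I⁻¹(τ − ω×Iω) = (0.2740, -1.1350, -0.4457)
ω + α·dt = (-0.3781, 1.3092, -0.9357)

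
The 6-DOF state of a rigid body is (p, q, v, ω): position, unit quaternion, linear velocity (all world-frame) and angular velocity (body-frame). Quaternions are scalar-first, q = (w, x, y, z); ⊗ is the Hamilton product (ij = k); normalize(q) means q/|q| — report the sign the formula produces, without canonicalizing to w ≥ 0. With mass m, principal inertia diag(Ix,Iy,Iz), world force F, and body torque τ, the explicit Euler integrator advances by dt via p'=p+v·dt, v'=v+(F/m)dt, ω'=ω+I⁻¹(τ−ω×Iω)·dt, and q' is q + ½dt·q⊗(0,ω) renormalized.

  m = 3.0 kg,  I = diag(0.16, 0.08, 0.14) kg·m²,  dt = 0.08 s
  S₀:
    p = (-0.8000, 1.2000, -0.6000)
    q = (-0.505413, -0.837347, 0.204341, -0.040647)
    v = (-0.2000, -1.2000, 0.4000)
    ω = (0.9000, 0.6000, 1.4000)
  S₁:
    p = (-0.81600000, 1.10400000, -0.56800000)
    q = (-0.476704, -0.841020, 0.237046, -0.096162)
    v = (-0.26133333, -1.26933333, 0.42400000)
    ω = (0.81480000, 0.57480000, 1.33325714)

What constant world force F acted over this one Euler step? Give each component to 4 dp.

F = (-2.3000, -2.6000, 0.9000)

v₁ − v₀ = (-0.06133333, -0.06933333, 0.02400000)
m·(v₁−v₀)/dt = (-2.3000, -2.6000, 0.9000)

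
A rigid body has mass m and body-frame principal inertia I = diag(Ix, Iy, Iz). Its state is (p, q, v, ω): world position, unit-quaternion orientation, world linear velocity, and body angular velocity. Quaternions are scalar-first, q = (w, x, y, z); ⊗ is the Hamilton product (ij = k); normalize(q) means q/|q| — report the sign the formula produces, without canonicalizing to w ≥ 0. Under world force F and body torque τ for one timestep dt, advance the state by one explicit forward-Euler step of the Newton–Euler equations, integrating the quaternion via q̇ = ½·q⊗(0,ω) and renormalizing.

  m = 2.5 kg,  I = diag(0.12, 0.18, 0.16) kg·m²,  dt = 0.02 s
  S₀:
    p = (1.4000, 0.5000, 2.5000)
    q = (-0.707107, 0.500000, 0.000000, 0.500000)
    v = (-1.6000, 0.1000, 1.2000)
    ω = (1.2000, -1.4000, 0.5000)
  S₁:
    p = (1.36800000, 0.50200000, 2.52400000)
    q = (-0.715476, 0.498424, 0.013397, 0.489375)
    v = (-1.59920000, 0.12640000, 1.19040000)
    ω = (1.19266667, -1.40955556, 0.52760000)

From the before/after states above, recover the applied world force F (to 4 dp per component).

v₁ − v₀ = (0.00080000, 0.02640000, -0.00960000)
applied force F = (0.1000, 3.3000, -1.2000)

F = (0.1000, 3.3000, -1.2000)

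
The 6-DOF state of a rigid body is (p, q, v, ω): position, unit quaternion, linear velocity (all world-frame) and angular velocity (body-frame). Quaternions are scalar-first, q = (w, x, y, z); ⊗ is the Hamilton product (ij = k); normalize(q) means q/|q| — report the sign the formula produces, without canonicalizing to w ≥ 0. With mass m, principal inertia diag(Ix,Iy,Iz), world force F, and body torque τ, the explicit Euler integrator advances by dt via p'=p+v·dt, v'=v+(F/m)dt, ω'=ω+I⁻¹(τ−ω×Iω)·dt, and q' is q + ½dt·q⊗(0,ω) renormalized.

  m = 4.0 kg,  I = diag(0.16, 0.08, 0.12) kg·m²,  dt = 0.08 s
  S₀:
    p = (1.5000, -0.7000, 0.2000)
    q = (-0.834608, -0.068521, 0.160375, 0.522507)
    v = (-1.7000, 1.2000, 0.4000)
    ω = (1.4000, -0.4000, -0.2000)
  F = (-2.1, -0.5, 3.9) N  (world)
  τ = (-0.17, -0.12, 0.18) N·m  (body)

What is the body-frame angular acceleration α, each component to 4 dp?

ω×(Iω) gyroscopic = (0.0032, -0.0112, 0.0448)
(τ − ω×Iω)/I = (-1.0825, -1.3600, 1.1267)

α = (-1.0825, -1.3600, 1.1267)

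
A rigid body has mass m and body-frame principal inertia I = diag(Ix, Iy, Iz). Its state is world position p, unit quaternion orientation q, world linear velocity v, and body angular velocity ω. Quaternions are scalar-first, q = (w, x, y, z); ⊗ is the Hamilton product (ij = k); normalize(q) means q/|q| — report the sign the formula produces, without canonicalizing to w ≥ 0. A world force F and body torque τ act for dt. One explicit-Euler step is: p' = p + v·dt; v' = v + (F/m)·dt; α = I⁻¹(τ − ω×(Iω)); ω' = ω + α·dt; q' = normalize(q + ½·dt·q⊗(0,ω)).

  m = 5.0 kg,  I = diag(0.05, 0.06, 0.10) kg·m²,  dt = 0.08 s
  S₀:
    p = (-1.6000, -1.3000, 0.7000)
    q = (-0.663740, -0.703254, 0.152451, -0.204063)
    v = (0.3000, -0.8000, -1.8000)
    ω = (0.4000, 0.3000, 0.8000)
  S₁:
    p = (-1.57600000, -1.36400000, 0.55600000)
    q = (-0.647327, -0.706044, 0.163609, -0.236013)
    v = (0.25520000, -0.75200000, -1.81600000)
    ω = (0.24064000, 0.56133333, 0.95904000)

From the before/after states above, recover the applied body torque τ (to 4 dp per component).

ω₁ − ω₀ = (-0.15936000, 0.26133333, 0.15904000)
applied torque τ = (-0.0900, 0.1800, 0.2000)

τ = (-0.0900, 0.1800, 0.2000)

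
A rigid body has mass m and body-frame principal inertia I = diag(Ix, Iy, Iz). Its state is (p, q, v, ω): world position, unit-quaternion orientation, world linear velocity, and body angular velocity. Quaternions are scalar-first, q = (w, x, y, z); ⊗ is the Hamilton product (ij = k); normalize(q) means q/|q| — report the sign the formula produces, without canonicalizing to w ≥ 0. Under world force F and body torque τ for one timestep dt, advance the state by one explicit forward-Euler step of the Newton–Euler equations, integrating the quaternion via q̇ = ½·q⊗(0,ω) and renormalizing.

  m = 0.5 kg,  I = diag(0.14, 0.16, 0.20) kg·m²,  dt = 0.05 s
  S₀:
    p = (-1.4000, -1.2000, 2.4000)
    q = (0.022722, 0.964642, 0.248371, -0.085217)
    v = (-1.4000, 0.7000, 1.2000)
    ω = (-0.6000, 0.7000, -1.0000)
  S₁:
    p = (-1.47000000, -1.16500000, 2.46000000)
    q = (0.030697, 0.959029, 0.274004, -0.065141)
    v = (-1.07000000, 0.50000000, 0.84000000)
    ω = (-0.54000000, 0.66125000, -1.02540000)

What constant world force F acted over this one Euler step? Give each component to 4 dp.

velocity change Δv = (0.33000000, -0.20000000, -0.36000000)
m·(v₁−v₀)/dt = (3.3000, -2.0000, -3.6000)

F = (3.3000, -2.0000, -3.6000)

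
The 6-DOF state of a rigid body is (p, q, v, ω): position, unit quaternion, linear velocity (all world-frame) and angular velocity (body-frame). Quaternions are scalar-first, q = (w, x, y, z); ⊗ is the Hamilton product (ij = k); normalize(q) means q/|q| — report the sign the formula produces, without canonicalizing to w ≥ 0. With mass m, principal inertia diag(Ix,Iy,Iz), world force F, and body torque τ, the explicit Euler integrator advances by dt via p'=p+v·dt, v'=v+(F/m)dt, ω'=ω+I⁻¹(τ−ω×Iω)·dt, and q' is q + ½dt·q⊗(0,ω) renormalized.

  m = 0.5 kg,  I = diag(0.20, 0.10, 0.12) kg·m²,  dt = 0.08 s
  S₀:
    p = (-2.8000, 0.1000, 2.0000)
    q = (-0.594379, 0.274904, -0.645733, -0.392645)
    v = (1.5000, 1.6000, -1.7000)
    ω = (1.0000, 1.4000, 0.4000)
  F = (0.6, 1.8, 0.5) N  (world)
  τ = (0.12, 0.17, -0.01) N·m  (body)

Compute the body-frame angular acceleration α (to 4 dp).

α = (0.5440, 1.3800, 1.0833)

precession coupling ω×(Iω) = (0.0112, 0.0320, -0.1400)
α = I⁻¹(τ − ω×Iω) = (0.5440, 1.3800, 1.0833)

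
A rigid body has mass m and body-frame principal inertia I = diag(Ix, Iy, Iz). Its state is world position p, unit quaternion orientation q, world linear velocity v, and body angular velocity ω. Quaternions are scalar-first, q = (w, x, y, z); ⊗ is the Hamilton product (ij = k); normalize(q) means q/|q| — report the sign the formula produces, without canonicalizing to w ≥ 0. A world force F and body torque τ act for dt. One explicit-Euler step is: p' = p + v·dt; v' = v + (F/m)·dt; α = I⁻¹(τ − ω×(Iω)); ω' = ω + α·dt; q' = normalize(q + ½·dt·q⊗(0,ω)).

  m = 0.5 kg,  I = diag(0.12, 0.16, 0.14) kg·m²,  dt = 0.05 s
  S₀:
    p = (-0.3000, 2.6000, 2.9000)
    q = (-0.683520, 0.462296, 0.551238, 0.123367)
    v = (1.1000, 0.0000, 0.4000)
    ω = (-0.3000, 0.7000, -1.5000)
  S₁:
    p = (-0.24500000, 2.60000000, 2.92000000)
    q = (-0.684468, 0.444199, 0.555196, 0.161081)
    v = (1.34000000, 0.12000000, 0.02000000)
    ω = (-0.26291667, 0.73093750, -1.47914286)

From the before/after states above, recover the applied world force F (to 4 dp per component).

Δv = v₁−v₀ = (0.24000000, 0.12000000, -0.38000000)
m·(v₁−v₀)/dt = (2.4000, 1.2000, -3.8000)

F = (2.4000, 1.2000, -3.8000)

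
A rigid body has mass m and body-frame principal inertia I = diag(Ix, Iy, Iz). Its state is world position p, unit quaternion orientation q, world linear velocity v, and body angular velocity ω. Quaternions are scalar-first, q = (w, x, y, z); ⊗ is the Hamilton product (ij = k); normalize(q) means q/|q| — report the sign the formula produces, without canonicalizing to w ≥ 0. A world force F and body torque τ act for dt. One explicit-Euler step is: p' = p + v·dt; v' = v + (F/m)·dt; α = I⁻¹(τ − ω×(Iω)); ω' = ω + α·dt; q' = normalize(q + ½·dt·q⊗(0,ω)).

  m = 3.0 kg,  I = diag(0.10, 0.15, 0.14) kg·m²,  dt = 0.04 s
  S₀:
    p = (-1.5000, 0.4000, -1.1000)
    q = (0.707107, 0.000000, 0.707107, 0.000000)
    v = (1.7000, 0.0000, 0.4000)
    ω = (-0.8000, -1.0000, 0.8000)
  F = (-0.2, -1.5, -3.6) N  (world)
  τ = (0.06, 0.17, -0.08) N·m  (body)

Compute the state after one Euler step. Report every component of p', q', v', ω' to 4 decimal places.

p' = (-1.4320, 0.4000, -1.0840)
q' = (0.7209, 0.0000, 0.6926, 0.0226)
v' = (1.6973, -0.0200, 0.3520)
ω' = (-0.7792, -0.9615, 0.7657)

precession coupling ω×(Iω) = (0.0080, 0.0256, 0.0400)
(τ − ω×Iω)/I = (0.5200, 0.9627, -0.8571)
ω + α·dt = (-0.7792, -0.9615, 0.7657)
q⊗(0,ω) = (0.7071070, 0.0000000, -0.7071070, 1.1313712)
updated quaternion q' = (0.7209, 0.0000, 0.6926, 0.0226)
p + v·dt = (-1.4320, 0.4000, -1.0840)
new velocity v' = (1.6973, -0.0200, 0.3520)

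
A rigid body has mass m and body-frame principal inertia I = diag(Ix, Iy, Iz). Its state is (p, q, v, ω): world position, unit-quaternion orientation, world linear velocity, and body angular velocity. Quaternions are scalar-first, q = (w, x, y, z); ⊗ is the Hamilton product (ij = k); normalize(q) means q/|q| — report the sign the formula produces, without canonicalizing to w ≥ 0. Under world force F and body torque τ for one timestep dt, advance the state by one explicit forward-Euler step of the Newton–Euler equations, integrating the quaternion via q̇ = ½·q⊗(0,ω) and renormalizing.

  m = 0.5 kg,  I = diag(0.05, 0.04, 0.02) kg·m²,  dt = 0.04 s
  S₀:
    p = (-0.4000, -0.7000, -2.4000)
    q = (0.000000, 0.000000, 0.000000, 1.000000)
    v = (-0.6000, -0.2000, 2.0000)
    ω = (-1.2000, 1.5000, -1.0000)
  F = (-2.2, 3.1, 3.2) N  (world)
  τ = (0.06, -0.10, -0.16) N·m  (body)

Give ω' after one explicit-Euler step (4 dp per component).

ω×(Iω) gyroscopic = (0.0300, 0.0360, 0.0180)
angular accel α = (0.6000, -3.4000, -8.9000)
new body rate ω' = (-1.1760, 1.3640, -1.3560)

ω' = (-1.1760, 1.3640, -1.3560)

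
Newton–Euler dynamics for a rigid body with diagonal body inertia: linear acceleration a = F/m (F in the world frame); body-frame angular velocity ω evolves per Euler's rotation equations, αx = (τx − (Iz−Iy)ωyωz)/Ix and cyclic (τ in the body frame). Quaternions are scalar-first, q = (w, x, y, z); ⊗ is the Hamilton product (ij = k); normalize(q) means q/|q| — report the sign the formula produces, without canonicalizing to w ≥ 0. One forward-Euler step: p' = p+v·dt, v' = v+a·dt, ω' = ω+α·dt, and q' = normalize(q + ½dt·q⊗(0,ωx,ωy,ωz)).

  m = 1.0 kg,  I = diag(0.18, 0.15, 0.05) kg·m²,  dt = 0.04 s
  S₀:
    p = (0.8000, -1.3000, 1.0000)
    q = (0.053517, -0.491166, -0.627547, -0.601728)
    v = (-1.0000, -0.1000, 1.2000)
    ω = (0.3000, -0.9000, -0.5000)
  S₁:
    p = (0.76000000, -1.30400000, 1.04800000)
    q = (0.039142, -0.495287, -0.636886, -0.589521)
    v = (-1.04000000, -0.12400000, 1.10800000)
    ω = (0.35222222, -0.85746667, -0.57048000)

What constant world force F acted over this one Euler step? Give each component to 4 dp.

F = (-1.0000, -0.6000, -2.3000)

v₁ − v₀ = (-0.04000000, -0.02400000, -0.09200000)
m·(v₁−v₀)/dt = (-1.0000, -0.6000, -2.3000)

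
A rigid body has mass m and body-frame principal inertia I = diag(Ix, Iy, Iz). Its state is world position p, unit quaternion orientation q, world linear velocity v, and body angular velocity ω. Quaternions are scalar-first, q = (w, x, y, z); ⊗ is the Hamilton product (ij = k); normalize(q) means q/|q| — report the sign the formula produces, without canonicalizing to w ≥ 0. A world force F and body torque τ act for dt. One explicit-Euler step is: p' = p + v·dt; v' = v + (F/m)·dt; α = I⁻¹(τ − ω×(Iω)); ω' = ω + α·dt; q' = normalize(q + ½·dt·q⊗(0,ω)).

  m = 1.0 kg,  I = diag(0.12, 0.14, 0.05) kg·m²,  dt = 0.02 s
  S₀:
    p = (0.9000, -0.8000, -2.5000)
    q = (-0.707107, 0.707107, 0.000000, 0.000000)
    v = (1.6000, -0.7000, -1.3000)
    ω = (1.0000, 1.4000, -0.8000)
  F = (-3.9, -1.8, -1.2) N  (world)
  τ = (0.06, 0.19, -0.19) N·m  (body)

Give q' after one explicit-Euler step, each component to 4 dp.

q' = (-0.7140, 0.6999, -0.0042, 0.0156)

2q̇ = q⊗(0,ω) = (-0.7071070, -0.7071070, -0.4242642, 1.5556354)
q + ½dt·q⊗(0,ω), renormalized = (-0.7140, 0.6999, -0.0042, 0.0156)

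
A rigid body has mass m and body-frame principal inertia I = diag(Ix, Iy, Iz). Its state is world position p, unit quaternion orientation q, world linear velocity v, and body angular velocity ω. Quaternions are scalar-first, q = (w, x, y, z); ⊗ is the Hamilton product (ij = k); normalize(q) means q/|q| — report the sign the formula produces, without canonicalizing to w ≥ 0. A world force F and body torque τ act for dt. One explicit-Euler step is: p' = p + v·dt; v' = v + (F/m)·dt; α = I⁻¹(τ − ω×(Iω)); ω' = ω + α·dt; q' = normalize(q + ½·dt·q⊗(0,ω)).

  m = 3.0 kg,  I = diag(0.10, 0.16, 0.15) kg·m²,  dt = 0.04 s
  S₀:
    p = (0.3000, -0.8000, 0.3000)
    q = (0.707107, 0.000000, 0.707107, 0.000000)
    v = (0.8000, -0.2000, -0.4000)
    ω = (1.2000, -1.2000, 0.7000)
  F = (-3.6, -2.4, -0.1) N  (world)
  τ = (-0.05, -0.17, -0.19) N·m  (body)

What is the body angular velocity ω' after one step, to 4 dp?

ω' = (1.1766, -1.2320, 0.6724)

ω×(Iω) gyroscopic = (0.0084, -0.0420, -0.0864)
α = I⁻¹(τ − ω×Iω) = (-0.5840, -0.8000, -0.6907)
new body rate ω' = (1.1766, -1.2320, 0.6724)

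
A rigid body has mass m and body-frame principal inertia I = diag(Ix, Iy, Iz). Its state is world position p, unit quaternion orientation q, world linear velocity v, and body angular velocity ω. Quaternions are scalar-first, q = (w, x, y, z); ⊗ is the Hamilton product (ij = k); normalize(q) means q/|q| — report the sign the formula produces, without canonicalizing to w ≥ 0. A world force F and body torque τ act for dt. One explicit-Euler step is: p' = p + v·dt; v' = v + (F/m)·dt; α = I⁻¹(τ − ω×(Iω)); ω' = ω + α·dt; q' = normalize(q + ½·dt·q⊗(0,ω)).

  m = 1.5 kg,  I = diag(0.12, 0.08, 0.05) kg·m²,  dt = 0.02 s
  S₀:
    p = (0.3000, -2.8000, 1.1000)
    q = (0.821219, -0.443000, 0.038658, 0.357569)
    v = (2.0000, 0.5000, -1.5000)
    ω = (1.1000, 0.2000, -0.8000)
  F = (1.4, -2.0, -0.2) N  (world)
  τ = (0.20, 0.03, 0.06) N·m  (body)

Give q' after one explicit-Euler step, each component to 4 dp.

q' = (0.8288, -0.4349, 0.0407, 0.3497)

Hamilton product q⊗(0,ω) = (0.7656236, 0.8009007, 0.2031697, -0.7880990)
q' = normalize(q + ½dt·q⊗(0,ω)) = (0.8288, -0.4349, 0.0407, 0.3497)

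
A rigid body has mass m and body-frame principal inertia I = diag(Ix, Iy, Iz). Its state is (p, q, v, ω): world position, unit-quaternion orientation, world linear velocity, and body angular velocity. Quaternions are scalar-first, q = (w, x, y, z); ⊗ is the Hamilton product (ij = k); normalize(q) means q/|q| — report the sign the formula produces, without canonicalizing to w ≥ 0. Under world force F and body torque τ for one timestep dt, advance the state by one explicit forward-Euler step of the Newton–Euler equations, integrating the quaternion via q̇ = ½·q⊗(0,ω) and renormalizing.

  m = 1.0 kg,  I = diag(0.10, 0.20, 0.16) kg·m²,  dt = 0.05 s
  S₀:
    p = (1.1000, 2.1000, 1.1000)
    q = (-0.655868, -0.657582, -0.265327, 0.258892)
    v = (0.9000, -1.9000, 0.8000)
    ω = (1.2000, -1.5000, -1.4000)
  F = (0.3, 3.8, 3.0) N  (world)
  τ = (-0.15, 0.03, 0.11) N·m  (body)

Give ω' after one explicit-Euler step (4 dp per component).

α = I⁻¹(τ − ω×Iω) = (-0.6600, -0.3540, 1.8125)
new body rate ω' = (1.1670, -1.5177, -1.3094)

ω' = (1.1670, -1.5177, -1.3094)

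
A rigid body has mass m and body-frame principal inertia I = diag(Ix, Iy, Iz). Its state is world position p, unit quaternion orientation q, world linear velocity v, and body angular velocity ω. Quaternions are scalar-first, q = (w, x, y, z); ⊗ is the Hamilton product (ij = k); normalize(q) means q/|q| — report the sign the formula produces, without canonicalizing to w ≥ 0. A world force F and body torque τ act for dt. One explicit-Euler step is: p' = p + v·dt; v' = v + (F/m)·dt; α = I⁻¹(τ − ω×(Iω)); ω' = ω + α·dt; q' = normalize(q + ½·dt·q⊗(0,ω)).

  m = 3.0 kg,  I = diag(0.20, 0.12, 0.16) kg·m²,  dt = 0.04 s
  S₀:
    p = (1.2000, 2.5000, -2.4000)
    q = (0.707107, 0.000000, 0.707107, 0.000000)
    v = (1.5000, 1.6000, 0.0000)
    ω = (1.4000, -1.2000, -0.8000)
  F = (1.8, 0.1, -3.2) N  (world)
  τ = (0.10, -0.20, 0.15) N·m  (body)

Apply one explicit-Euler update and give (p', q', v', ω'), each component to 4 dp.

p' = (1.2600, 2.5640, -2.4000)
q' = (0.7235, 0.0085, 0.6896, -0.0311)
v' = (1.5240, 1.6013, -0.0427)
ω' = (1.4123, -1.2517, -0.7961)

α = I⁻¹(τ − ω×Iω) = (0.3080, -1.2933, 0.0975)
ω' = ω + α·dt = (1.4123, -1.2517, -0.7961)
2q̇ = q⊗(0,ω) = (0.8485284, 0.4242642, -0.8485284, -1.5556354)
updated quaternion q' = (0.7235, 0.0085, 0.6896, -0.0311)
p' = p + v·dt = (1.2600, 2.5640, -2.4000)
v' = v + a·dt = (1.5240, 1.6013, -0.0427)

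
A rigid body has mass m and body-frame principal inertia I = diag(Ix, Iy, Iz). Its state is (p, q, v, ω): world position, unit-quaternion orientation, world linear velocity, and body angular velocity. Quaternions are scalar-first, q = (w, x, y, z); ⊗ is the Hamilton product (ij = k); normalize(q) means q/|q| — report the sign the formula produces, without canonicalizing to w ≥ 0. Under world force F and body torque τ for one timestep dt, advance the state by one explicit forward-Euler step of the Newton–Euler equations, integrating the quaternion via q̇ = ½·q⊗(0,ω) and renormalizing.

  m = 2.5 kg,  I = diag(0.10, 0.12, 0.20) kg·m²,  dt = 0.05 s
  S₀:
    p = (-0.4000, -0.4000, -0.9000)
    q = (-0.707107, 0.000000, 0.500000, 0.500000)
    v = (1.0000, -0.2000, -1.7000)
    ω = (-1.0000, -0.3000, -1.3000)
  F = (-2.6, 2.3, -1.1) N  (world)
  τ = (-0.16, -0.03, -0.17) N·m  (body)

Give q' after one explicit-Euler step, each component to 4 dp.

Hamilton product q⊗(0,ω) = (0.8000000, 0.2071070, -0.2878679, 1.4192391)
q + ½dt·q⊗(0,ω), renormalized = (-0.6865, 0.0052, 0.4924, 0.5350)

q' = (-0.6865, 0.0052, 0.4924, 0.5350)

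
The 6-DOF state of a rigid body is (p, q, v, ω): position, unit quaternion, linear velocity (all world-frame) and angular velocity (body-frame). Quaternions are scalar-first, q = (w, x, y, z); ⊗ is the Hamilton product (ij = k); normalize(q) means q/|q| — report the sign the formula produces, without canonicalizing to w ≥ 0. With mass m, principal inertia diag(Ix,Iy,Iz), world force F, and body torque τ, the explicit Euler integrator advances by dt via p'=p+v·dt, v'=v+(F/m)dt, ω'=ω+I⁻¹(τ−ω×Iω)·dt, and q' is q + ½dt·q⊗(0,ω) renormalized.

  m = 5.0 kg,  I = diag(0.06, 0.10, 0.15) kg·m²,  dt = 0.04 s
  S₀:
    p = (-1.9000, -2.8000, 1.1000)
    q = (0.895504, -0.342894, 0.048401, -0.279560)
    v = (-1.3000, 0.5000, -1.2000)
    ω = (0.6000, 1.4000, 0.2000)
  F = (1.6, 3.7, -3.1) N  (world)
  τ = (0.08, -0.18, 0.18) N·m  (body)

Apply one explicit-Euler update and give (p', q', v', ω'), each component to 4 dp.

p' = (-1.9520, -2.7800, 1.0520)
q' = (0.8990, -0.3240, 0.0715, -0.2860)
v' = (-1.2872, 0.5296, -1.2248)
ω' = (0.6440, 1.3323, 0.2390)

a = (0.3200, 0.7400, -0.6200)
p + v·dt = (-1.9520, -2.7800, 1.0520)
v + (F/m)dt = (-1.2872, 0.5296, -1.2248)
ω×(Iω) gyroscopic = (0.0140, -0.0108, 0.0336)
angular accel α = (1.1000, -1.6920, 0.9760)
new body rate ω' = (0.6440, 1.3323, 0.2390)
Hamilton product q⊗(0,ω) = (0.1938870, 0.9383666, 1.1545484, -0.3299914)
updated quaternion q' = (0.8990, -0.3240, 0.0715, -0.2860)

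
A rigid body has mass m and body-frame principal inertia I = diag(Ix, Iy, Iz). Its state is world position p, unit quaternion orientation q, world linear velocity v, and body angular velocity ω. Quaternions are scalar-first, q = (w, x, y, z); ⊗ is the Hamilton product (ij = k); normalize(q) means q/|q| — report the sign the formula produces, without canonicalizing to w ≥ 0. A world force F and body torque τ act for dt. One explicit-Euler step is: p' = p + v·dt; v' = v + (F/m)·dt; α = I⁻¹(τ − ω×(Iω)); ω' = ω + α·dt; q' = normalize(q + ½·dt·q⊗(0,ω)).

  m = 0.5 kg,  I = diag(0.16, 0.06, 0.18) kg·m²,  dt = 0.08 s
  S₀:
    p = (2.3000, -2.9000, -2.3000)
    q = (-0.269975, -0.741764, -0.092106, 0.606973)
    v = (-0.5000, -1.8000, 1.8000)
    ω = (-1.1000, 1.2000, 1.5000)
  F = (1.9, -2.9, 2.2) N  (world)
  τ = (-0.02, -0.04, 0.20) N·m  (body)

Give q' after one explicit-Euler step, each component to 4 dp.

q⊗(0,ω) = (-1.6158727, -0.5695541, 0.1210057, -1.3963959)
q' = normalize(q + ½dt·q⊗(0,ω)) = (-0.3333, -0.7616, -0.0869, 0.5490)

q' = (-0.3333, -0.7616, -0.0869, 0.5490)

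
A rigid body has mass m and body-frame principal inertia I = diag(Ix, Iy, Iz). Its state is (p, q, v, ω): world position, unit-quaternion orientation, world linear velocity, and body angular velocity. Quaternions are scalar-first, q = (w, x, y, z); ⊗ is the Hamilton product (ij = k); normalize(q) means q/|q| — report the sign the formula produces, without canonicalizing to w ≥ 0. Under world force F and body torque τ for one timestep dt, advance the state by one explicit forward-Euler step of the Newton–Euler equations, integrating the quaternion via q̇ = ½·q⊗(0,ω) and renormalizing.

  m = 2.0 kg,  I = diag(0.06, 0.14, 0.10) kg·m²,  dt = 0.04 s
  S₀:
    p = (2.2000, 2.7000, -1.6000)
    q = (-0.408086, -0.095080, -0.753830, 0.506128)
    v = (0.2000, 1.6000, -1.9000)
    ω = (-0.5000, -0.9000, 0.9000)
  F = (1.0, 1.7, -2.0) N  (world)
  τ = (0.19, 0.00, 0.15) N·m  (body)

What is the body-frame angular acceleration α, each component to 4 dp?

α = (2.6267, -0.1286, 1.1400)

gyro term ω×Iω = (0.0324, 0.0180, 0.0360)
(τ − ω×Iω)/I = (2.6267, -0.1286, 1.1400)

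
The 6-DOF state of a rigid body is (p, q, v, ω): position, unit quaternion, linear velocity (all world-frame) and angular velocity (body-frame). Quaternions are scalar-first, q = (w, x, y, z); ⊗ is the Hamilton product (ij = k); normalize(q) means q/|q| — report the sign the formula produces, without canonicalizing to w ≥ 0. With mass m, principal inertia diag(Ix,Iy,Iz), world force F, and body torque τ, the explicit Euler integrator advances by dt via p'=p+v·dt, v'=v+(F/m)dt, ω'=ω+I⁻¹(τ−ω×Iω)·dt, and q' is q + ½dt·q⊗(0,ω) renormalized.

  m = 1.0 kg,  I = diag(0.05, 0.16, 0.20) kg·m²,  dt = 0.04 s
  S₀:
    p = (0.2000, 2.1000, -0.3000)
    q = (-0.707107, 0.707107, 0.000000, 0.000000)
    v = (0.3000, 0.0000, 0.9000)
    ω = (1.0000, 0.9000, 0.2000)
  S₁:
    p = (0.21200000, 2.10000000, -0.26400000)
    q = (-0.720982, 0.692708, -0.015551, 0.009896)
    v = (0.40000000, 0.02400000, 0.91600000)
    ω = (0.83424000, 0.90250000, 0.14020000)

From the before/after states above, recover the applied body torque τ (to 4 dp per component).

τ = (-0.2000, -0.0200, -0.2000)

rate change Δω = (-0.16576000, 0.00250000, -0.05980000)
I·α + gyro = (-0.2000, -0.0200, -0.2000)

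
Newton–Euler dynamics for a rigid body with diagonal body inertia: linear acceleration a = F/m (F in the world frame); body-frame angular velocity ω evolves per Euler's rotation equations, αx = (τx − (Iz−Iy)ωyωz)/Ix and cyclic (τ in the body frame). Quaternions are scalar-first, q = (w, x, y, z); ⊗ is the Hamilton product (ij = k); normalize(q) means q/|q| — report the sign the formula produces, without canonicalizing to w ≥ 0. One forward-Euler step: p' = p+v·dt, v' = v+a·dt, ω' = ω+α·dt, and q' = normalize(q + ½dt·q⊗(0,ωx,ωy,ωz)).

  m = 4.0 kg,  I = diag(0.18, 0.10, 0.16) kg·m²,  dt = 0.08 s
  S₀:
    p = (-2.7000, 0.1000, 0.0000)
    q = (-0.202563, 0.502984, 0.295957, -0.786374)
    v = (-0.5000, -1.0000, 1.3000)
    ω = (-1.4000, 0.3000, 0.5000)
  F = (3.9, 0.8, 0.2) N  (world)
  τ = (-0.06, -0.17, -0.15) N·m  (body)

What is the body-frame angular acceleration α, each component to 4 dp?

precession coupling ω×(Iω) = (0.0090, -0.0140, 0.0336)
α = I⁻¹(τ − ω×Iω) = (-0.3833, -1.5600, -1.1475)

α = (-0.3833, -1.5600, -1.1475)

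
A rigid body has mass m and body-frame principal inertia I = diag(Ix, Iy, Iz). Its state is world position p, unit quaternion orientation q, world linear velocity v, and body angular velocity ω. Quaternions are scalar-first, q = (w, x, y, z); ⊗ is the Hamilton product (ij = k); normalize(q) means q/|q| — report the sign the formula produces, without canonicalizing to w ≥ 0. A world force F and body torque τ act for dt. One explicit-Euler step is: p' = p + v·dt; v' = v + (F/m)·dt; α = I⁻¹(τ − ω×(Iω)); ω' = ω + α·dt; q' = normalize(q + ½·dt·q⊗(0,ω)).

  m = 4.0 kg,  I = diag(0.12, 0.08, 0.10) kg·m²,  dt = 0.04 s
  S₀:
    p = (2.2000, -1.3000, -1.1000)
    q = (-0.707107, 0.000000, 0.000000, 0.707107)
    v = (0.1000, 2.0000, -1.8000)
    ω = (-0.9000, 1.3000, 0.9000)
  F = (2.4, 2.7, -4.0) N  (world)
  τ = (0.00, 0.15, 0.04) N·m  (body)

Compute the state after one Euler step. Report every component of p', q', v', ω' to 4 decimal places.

p' = (2.2040, -1.2200, -1.1720)
q' = (-0.7194, -0.0057, -0.0311, 0.6939)
v' = (0.1240, 2.0270, -1.8400)
ω' = (-0.9078, 1.3831, 0.8973)

gyro term ω×Iω = (0.0234, -0.0162, 0.0468)
angular accel α = (-0.1950, 2.0775, -0.0680)
new body rate ω' = (-0.9078, 1.3831, 0.8973)
Hamilton product q⊗(0,ω) = (-0.6363963, -0.2828428, -1.5556354, -0.6363963)
q' = normalize(q + ½dt·q⊗(0,ω)) = (-0.7194, -0.0057, -0.0311, 0.6939)
linear accel F/m = (0.6000, 0.6750, -1.0000)
new position p' = (2.2040, -1.2200, -1.1720)
v + (F/m)dt = (0.1240, 2.0270, -1.8400)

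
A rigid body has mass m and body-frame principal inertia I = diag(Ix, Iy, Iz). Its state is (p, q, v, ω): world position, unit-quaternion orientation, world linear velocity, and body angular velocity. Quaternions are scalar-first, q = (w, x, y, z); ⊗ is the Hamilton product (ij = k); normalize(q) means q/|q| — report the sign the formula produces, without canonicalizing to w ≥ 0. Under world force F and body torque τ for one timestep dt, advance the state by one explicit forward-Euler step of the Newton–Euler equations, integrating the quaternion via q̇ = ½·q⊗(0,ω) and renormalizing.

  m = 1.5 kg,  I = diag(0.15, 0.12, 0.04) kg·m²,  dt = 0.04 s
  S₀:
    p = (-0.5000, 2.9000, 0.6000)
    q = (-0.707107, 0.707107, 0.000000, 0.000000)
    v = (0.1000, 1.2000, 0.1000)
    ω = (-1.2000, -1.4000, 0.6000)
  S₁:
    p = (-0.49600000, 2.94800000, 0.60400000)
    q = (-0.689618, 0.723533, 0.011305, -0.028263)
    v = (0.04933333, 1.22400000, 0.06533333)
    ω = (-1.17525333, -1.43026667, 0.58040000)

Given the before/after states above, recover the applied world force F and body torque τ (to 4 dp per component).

v₁ − v₀ = (-0.05066667, 0.02400000, -0.03466667)
m·(v₁−v₀)/dt = (-1.9000, 0.9000, -1.3000)
rate change Δω = (0.02474667, -0.03026667, -0.01960000)
gyro term ω₀×Iω₀ = (0.0672, -0.0792, -0.0504)
I·α + gyro = (0.1600, -0.1700, -0.0700)

F = (-1.9000, 0.9000, -1.3000)
τ = (0.1600, -0.1700, -0.0700)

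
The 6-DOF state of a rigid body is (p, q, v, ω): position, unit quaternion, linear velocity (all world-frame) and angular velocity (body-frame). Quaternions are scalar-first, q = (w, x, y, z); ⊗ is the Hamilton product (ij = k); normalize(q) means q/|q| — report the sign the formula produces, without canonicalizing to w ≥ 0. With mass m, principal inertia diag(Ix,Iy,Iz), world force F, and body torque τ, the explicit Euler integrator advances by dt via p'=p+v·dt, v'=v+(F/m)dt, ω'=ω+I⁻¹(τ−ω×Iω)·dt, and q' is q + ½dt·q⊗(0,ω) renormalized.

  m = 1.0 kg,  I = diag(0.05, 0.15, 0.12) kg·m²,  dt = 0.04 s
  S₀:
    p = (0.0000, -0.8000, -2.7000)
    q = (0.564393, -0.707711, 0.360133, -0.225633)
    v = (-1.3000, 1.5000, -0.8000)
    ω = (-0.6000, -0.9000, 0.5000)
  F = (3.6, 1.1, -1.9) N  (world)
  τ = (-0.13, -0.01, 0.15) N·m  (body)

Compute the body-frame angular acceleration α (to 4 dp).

ω×(Iω) gyroscopic = (0.0135, 0.0210, 0.0540)
(τ − ω×Iω)/I = (-2.8700, -0.2067, 0.8000)

α = (-2.8700, -0.2067, 0.8000)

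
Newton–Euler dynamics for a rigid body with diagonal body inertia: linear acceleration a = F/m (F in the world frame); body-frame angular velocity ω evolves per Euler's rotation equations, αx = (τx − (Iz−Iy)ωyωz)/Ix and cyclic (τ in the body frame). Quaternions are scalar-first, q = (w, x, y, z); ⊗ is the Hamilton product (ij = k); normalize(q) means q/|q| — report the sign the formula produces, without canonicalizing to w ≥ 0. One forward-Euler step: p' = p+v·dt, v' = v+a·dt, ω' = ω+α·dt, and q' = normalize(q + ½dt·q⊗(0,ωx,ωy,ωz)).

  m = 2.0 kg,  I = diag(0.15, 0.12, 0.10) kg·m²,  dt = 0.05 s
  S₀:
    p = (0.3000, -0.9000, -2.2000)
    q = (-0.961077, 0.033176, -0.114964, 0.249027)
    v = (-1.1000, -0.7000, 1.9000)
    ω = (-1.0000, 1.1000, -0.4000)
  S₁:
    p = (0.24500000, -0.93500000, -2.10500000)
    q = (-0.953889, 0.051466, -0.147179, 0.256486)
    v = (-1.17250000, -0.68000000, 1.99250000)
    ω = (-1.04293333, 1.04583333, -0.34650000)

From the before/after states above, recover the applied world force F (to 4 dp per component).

F = (-2.9000, 0.8000, 3.7000)

v₁ − v₀ = (-0.07250000, 0.02000000, 0.09250000)
m·(v₁−v₀)/dt = (-2.9000, 0.8000, 3.7000)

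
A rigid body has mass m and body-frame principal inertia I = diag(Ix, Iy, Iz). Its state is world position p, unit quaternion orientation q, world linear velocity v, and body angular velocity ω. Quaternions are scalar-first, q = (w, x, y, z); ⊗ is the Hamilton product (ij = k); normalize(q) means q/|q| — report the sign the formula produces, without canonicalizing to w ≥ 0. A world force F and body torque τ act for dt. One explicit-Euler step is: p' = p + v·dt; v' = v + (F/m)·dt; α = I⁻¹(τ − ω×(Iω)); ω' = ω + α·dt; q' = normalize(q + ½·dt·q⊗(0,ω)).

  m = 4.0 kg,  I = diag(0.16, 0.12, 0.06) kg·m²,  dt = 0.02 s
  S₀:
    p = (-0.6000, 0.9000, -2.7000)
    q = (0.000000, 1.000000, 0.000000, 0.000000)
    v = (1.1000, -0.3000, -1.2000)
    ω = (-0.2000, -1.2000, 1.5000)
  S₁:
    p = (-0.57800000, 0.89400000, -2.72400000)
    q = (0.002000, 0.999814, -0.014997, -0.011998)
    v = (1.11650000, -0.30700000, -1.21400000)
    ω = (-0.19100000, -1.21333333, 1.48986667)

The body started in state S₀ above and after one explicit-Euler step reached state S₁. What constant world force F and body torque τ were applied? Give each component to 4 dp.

F = (3.3000, -1.4000, -2.8000)
τ = (0.1800, -0.1100, -0.0400)

Δω = ω₁−ω₀ = (0.00900000, -0.01333333, -0.01013333)
gyro term ω₀×Iω₀ = (0.1080, -0.0300, -0.0096)
τ = I·(Δω/dt) + ω₀×(Iω₀) = (0.1800, -0.1100, -0.0400)
v₁ − v₀ = (0.01650000, -0.00700000, -0.01400000)
m·(v₁−v₀)/dt = (3.3000, -1.4000, -2.8000)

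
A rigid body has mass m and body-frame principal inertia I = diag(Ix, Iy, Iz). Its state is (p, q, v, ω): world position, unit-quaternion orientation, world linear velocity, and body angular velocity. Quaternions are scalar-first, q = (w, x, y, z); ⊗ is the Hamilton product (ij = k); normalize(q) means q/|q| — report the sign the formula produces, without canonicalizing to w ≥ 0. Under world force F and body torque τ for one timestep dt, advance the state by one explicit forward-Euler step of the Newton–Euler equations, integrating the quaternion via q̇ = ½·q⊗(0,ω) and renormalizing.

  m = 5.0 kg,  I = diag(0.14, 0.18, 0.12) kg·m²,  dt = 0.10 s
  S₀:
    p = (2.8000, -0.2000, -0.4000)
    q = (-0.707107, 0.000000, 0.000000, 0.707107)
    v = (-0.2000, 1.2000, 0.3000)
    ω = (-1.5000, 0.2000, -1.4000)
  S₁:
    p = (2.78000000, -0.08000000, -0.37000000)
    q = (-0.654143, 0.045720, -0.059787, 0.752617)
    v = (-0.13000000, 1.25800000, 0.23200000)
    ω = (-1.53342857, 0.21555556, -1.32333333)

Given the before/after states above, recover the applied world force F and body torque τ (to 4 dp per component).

F = (3.5000, 2.9000, -3.4000)
τ = (-0.0300, 0.0700, 0.0800)

rate change Δω = (-0.03342857, 0.01555556, 0.07666667)
ω₀×(Iω₀) = (0.0168, 0.0420, -0.0120)
τ = I·(Δω/dt) + ω₀×(Iω₀) = (-0.0300, 0.0700, 0.0800)
velocity change Δv = (0.07000000, 0.05800000, -0.06800000)
F = m·Δv/dt = (3.5000, 2.9000, -3.4000)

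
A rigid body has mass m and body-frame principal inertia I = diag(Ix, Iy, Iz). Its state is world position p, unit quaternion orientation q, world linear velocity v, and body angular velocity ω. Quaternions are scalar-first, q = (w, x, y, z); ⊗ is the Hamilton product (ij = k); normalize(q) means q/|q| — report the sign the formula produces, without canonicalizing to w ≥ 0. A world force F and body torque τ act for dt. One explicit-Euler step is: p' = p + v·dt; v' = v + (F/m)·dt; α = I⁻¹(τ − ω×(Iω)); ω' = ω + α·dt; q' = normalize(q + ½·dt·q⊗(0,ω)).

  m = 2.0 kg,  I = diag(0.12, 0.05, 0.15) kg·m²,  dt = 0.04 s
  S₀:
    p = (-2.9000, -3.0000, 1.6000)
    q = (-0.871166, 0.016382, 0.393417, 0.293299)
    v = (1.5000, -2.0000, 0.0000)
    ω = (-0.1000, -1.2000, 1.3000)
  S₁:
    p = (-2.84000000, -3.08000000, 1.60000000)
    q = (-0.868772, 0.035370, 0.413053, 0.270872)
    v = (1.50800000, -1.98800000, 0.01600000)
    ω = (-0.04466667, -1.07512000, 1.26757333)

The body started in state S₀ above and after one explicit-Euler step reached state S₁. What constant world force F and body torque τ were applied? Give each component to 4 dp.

F = (0.4000, 0.6000, 0.8000)
τ = (0.0100, 0.1600, -0.1300)

v₁ − v₀ = (0.00800000, 0.01200000, 0.01600000)
applied force F = (0.4000, 0.6000, 0.8000)
rate change Δω = (0.05533333, 0.12488000, -0.03242667)
precession coupling = (-0.1560, 0.0039, -0.0084)
I·α + gyro = (0.0100, 0.1600, -0.1300)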